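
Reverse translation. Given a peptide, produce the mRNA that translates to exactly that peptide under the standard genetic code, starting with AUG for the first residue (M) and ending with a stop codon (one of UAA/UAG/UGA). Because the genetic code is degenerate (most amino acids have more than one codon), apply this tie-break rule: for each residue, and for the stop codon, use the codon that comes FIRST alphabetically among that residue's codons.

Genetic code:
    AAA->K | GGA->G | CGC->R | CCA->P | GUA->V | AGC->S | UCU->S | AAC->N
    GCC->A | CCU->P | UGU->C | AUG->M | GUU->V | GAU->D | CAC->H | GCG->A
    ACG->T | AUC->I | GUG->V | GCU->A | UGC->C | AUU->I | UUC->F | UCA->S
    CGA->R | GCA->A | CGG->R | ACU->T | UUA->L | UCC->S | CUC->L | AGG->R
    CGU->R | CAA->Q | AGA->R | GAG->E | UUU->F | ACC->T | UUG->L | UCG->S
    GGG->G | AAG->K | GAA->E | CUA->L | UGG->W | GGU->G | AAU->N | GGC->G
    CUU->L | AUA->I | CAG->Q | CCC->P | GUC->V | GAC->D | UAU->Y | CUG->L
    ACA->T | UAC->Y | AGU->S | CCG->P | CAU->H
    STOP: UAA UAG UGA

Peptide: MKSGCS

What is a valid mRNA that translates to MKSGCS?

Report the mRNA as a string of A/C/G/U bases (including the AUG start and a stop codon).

Answer: mRNA: AUGAAAAGCGGAUGCAGCUAA

Derivation:
residue 1: M -> AUG (start codon)
residue 2: K codons sorted = AAA,AAG -> pick first = AAA
residue 3: S codons sorted = AGC,AGU,UCA,UCC,UCG,UCU -> pick first = AGC
residue 4: G codons sorted = GGA,GGC,GGG,GGU -> pick first = GGA
residue 5: C codons sorted = UGC,UGU -> pick first = UGC
residue 6: S codons sorted = AGC,AGU,UCA,UCC,UCG,UCU -> pick first = AGC
terminator: stop codons sorted = UAA,UAG,UGA -> pick first = UAA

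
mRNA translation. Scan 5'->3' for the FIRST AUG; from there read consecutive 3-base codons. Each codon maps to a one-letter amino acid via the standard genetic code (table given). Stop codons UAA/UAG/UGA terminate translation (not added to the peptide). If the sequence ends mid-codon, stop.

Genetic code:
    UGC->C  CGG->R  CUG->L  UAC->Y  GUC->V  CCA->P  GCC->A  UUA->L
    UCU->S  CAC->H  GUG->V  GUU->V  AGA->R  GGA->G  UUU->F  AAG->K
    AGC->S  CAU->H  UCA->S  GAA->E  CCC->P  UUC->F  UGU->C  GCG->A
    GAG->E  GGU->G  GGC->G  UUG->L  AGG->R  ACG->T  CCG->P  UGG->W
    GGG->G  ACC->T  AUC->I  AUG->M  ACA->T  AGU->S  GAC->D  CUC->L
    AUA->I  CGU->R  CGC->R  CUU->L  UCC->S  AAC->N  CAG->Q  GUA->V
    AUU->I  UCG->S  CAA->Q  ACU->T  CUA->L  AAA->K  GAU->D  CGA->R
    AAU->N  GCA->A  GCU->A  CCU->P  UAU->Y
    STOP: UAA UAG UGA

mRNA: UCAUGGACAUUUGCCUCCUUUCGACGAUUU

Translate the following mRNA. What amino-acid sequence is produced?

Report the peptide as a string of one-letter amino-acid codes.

start AUG at pos 2
pos 2: AUG -> M; peptide=M
pos 5: GAC -> D; peptide=MD
pos 8: AUU -> I; peptide=MDI
pos 11: UGC -> C; peptide=MDIC
pos 14: CUC -> L; peptide=MDICL
pos 17: CUU -> L; peptide=MDICLL
pos 20: UCG -> S; peptide=MDICLLS
pos 23: ACG -> T; peptide=MDICLLST
pos 26: AUU -> I; peptide=MDICLLSTI
pos 29: only 1 nt remain (<3), stop (end of mRNA)

Answer: MDICLLSTI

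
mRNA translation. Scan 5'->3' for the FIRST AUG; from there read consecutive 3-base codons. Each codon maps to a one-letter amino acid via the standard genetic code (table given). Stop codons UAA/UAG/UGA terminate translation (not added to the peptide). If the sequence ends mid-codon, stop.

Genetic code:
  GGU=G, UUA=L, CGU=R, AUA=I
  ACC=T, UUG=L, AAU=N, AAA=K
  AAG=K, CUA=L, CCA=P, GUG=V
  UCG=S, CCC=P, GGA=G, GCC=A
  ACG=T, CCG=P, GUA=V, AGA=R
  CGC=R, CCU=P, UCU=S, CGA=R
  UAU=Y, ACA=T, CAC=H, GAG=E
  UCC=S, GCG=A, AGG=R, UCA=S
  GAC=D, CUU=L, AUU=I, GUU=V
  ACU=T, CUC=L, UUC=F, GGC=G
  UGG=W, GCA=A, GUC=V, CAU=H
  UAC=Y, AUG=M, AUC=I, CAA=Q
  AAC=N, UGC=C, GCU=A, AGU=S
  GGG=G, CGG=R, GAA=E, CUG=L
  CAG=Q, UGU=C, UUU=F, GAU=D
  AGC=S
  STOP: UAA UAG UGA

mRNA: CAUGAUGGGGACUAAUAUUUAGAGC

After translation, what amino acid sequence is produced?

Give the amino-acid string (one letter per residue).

start AUG at pos 1
pos 1: AUG -> M; peptide=M
pos 4: AUG -> M; peptide=MM
pos 7: GGG -> G; peptide=MMG
pos 10: ACU -> T; peptide=MMGT
pos 13: AAU -> N; peptide=MMGTN
pos 16: AUU -> I; peptide=MMGTNI
pos 19: UAG -> STOP

Answer: MMGTNI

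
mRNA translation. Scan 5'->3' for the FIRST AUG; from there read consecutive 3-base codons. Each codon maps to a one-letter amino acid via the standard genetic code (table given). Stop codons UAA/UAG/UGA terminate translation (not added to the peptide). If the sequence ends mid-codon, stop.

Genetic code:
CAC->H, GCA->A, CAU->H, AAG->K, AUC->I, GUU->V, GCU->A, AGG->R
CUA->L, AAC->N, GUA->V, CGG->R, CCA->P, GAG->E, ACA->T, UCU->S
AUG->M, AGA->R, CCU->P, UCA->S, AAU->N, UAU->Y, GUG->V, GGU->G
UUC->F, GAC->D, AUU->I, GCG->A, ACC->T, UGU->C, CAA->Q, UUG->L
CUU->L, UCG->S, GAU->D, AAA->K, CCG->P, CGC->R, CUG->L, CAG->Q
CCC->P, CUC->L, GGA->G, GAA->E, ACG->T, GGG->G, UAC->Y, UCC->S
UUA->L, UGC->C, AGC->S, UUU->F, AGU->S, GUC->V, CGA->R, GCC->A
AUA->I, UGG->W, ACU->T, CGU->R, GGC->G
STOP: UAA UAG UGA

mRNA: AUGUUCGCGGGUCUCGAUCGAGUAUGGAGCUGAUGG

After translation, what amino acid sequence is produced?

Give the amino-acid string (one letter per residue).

start AUG at pos 0
pos 0: AUG -> M; peptide=M
pos 3: UUC -> F; peptide=MF
pos 6: GCG -> A; peptide=MFA
pos 9: GGU -> G; peptide=MFAG
pos 12: CUC -> L; peptide=MFAGL
pos 15: GAU -> D; peptide=MFAGLD
pos 18: CGA -> R; peptide=MFAGLDR
pos 21: GUA -> V; peptide=MFAGLDRV
pos 24: UGG -> W; peptide=MFAGLDRVW
pos 27: AGC -> S; peptide=MFAGLDRVWS
pos 30: UGA -> STOP

Answer: MFAGLDRVWS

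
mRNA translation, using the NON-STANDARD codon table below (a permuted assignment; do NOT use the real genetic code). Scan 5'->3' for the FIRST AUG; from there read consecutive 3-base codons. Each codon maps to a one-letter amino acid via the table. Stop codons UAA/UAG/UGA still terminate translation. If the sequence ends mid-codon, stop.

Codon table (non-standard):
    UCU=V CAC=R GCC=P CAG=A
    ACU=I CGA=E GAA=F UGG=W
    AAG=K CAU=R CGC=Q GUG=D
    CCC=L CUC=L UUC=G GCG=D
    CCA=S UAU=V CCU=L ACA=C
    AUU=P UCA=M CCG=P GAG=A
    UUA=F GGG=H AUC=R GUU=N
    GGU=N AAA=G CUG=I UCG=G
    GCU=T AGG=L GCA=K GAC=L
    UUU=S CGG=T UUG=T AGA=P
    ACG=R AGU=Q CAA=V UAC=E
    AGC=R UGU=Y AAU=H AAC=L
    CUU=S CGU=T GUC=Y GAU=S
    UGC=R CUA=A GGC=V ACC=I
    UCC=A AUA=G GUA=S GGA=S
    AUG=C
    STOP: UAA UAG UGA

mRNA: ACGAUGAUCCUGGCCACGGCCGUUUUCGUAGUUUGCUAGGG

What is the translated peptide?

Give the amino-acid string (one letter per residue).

Answer: CRIPRPNGSNR

Derivation:
start AUG at pos 3
pos 3: AUG -> C; peptide=C
pos 6: AUC -> R; peptide=CR
pos 9: CUG -> I; peptide=CRI
pos 12: GCC -> P; peptide=CRIP
pos 15: ACG -> R; peptide=CRIPR
pos 18: GCC -> P; peptide=CRIPRP
pos 21: GUU -> N; peptide=CRIPRPN
pos 24: UUC -> G; peptide=CRIPRPNG
pos 27: GUA -> S; peptide=CRIPRPNGS
pos 30: GUU -> N; peptide=CRIPRPNGSN
pos 33: UGC -> R; peptide=CRIPRPNGSNR
pos 36: UAG -> STOP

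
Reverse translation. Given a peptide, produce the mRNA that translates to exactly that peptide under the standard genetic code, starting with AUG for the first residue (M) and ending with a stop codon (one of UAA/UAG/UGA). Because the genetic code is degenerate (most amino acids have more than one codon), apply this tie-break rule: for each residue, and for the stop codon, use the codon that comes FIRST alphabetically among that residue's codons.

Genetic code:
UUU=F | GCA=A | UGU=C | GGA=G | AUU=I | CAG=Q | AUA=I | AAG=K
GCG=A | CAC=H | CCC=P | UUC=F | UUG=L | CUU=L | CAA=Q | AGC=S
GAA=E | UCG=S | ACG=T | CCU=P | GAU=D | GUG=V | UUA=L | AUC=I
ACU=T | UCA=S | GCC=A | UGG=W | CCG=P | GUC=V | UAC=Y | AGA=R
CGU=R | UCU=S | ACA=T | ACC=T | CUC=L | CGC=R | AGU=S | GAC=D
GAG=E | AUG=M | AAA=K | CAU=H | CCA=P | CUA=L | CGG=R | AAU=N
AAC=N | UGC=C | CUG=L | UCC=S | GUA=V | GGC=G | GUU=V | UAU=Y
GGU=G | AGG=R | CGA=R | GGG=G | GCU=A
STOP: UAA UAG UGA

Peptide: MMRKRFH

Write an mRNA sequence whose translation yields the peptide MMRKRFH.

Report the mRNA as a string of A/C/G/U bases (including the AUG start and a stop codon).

Answer: mRNA: AUGAUGAGAAAAAGAUUCCACUAA

Derivation:
residue 1: M -> AUG (start codon)
residue 2: M -> AUG (only codon)
residue 3: R codons sorted = AGA,AGG,CGA,CGC,CGG,CGU -> pick first = AGA
residue 4: K codons sorted = AAA,AAG -> pick first = AAA
residue 5: R codons sorted = AGA,AGG,CGA,CGC,CGG,CGU -> pick first = AGA
residue 6: F codons sorted = UUC,UUU -> pick first = UUC
residue 7: H codons sorted = CAC,CAU -> pick first = CAC
terminator: stop codons sorted = UAA,UAG,UGA -> pick first = UAA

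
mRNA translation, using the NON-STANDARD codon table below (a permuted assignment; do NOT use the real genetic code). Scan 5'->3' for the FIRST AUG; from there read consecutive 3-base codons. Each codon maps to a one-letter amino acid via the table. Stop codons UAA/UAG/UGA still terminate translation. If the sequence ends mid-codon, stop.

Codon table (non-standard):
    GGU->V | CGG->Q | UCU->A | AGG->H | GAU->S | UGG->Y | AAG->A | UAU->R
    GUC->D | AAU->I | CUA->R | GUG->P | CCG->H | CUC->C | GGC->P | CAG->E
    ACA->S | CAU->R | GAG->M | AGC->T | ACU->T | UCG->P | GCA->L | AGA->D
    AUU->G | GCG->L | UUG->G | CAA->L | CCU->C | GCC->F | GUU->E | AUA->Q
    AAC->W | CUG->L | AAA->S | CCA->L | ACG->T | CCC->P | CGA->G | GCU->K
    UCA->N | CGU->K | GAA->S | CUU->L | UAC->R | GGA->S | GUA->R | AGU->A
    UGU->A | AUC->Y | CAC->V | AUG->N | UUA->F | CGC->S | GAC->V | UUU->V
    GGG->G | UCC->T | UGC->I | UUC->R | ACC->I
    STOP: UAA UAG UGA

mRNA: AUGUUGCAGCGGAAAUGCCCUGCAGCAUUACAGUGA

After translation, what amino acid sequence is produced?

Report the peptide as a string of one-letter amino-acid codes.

start AUG at pos 0
pos 0: AUG -> N; peptide=N
pos 3: UUG -> G; peptide=NG
pos 6: CAG -> E; peptide=NGE
pos 9: CGG -> Q; peptide=NGEQ
pos 12: AAA -> S; peptide=NGEQS
pos 15: UGC -> I; peptide=NGEQSI
pos 18: CCU -> C; peptide=NGEQSIC
pos 21: GCA -> L; peptide=NGEQSICL
pos 24: GCA -> L; peptide=NGEQSICLL
pos 27: UUA -> F; peptide=NGEQSICLLF
pos 30: CAG -> E; peptide=NGEQSICLLFE
pos 33: UGA -> STOP

Answer: NGEQSICLLFE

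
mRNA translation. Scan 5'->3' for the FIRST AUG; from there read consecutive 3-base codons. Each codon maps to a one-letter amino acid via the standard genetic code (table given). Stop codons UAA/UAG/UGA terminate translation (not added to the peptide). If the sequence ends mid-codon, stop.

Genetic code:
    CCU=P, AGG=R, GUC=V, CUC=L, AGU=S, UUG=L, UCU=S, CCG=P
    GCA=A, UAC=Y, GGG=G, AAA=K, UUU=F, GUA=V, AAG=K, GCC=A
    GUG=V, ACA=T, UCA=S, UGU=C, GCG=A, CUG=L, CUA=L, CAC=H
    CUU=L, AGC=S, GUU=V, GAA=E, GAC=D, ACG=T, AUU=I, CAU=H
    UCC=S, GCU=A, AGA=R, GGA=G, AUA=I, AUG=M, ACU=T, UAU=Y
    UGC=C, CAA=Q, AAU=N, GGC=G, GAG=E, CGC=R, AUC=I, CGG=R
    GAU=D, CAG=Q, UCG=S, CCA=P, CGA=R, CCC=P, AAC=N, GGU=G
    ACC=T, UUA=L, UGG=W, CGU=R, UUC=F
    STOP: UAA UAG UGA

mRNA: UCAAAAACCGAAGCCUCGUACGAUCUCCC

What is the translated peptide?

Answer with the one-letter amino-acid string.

Answer: (empty: no AUG start codon)

Derivation:
no AUG start codon found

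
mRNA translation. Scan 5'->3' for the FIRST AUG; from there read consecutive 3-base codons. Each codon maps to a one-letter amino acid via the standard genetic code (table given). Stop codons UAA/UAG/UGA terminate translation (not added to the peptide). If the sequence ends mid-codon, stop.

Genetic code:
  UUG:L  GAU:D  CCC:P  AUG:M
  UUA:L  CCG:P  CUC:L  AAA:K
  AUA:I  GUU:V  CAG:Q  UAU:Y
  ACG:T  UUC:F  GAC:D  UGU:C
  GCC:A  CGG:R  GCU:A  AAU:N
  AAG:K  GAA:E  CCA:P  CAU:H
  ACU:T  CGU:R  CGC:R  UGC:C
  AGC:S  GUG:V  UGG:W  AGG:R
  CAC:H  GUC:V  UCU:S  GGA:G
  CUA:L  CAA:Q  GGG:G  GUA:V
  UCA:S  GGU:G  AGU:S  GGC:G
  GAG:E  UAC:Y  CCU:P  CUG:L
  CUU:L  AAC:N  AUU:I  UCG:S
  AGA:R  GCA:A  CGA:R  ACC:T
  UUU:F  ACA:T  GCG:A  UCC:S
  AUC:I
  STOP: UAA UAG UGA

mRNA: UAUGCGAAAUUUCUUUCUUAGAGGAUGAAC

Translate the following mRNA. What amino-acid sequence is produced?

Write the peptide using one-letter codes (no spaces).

start AUG at pos 1
pos 1: AUG -> M; peptide=M
pos 4: CGA -> R; peptide=MR
pos 7: AAU -> N; peptide=MRN
pos 10: UUC -> F; peptide=MRNF
pos 13: UUU -> F; peptide=MRNFF
pos 16: CUU -> L; peptide=MRNFFL
pos 19: AGA -> R; peptide=MRNFFLR
pos 22: GGA -> G; peptide=MRNFFLRG
pos 25: UGA -> STOP

Answer: MRNFFLRG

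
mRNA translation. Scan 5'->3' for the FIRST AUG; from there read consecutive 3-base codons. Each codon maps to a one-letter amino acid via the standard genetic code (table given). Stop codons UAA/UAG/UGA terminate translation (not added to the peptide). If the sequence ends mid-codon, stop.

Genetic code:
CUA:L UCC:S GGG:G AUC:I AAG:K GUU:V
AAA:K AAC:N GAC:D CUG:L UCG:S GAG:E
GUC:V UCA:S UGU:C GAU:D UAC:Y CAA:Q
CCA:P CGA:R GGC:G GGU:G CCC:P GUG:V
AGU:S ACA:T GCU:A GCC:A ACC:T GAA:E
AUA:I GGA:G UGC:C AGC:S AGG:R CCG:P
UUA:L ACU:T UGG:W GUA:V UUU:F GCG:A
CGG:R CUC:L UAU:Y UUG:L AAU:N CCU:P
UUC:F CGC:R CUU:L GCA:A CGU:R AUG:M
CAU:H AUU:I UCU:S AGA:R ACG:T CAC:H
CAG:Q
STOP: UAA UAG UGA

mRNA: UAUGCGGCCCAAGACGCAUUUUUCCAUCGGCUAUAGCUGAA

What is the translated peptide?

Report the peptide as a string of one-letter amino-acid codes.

Answer: MRPKTHFSIGYS

Derivation:
start AUG at pos 1
pos 1: AUG -> M; peptide=M
pos 4: CGG -> R; peptide=MR
pos 7: CCC -> P; peptide=MRP
pos 10: AAG -> K; peptide=MRPK
pos 13: ACG -> T; peptide=MRPKT
pos 16: CAU -> H; peptide=MRPKTH
pos 19: UUU -> F; peptide=MRPKTHF
pos 22: UCC -> S; peptide=MRPKTHFS
pos 25: AUC -> I; peptide=MRPKTHFSI
pos 28: GGC -> G; peptide=MRPKTHFSIG
pos 31: UAU -> Y; peptide=MRPKTHFSIGY
pos 34: AGC -> S; peptide=MRPKTHFSIGYS
pos 37: UGA -> STOP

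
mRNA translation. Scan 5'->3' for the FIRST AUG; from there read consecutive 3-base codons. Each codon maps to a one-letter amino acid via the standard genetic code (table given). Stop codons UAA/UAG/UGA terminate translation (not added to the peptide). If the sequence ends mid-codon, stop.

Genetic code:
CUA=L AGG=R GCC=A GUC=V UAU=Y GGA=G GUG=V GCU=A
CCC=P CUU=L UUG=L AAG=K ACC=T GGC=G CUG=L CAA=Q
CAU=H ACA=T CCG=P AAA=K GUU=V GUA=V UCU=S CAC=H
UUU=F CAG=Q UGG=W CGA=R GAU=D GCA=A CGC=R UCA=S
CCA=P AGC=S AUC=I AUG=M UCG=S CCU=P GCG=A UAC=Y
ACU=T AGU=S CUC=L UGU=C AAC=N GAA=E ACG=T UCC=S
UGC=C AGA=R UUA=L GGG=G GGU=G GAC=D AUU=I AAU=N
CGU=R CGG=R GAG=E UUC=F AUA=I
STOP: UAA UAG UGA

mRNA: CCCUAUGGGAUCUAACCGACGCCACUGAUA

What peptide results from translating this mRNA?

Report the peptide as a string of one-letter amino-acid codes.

start AUG at pos 4
pos 4: AUG -> M; peptide=M
pos 7: GGA -> G; peptide=MG
pos 10: UCU -> S; peptide=MGS
pos 13: AAC -> N; peptide=MGSN
pos 16: CGA -> R; peptide=MGSNR
pos 19: CGC -> R; peptide=MGSNRR
pos 22: CAC -> H; peptide=MGSNRRH
pos 25: UGA -> STOP

Answer: MGSNRRH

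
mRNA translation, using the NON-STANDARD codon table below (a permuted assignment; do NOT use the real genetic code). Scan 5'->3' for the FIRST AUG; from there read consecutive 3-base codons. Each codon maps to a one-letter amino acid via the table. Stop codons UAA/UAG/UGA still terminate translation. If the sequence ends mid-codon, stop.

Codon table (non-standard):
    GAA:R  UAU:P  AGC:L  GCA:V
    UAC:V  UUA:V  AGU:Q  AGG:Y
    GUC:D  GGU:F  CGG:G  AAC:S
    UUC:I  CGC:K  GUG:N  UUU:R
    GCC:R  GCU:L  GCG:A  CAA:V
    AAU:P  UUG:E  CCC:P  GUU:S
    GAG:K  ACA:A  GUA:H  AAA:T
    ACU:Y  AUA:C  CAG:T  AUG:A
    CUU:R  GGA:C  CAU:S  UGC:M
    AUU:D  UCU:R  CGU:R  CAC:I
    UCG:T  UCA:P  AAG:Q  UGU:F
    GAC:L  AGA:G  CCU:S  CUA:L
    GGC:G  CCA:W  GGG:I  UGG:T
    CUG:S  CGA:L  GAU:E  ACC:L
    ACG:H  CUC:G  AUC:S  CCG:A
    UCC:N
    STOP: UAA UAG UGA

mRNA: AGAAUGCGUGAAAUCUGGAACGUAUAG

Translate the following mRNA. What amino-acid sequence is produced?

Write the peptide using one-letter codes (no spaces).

Answer: ARRSTSH

Derivation:
start AUG at pos 3
pos 3: AUG -> A; peptide=A
pos 6: CGU -> R; peptide=AR
pos 9: GAA -> R; peptide=ARR
pos 12: AUC -> S; peptide=ARRS
pos 15: UGG -> T; peptide=ARRST
pos 18: AAC -> S; peptide=ARRSTS
pos 21: GUA -> H; peptide=ARRSTSH
pos 24: UAG -> STOP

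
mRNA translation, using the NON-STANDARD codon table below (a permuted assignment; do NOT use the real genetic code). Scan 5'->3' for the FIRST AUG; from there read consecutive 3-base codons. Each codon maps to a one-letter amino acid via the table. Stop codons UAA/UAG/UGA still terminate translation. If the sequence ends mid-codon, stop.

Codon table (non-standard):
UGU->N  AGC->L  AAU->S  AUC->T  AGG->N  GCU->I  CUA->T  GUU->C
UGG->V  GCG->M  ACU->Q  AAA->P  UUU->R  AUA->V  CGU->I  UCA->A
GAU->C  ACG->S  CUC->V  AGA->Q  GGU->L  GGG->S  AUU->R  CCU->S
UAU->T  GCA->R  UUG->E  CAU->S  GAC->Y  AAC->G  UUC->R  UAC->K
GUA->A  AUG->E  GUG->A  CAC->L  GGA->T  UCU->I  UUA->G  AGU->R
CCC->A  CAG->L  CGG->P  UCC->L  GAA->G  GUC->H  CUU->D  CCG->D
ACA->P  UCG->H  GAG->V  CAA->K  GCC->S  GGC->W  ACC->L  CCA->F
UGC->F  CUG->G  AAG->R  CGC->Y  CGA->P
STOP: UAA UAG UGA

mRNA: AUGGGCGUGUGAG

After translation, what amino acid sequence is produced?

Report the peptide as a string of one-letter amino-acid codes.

start AUG at pos 0
pos 0: AUG -> E; peptide=E
pos 3: GGC -> W; peptide=EW
pos 6: GUG -> A; peptide=EWA
pos 9: UGA -> STOP

Answer: EWA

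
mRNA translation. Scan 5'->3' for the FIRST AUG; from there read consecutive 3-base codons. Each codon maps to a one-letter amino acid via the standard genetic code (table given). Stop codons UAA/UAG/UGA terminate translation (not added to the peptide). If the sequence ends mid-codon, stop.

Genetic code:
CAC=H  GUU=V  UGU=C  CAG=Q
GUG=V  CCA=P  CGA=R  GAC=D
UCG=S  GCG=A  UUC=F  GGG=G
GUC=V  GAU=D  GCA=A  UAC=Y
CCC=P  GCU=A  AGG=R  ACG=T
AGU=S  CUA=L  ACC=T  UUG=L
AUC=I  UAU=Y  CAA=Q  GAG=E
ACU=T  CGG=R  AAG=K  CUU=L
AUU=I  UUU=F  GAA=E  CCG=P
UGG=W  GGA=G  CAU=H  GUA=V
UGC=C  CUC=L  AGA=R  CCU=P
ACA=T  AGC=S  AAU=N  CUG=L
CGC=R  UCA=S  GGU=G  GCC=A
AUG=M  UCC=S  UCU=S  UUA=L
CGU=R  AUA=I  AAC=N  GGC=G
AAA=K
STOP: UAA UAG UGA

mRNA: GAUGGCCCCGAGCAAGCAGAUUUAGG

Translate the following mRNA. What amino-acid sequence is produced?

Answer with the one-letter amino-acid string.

start AUG at pos 1
pos 1: AUG -> M; peptide=M
pos 4: GCC -> A; peptide=MA
pos 7: CCG -> P; peptide=MAP
pos 10: AGC -> S; peptide=MAPS
pos 13: AAG -> K; peptide=MAPSK
pos 16: CAG -> Q; peptide=MAPSKQ
pos 19: AUU -> I; peptide=MAPSKQI
pos 22: UAG -> STOP

Answer: MAPSKQI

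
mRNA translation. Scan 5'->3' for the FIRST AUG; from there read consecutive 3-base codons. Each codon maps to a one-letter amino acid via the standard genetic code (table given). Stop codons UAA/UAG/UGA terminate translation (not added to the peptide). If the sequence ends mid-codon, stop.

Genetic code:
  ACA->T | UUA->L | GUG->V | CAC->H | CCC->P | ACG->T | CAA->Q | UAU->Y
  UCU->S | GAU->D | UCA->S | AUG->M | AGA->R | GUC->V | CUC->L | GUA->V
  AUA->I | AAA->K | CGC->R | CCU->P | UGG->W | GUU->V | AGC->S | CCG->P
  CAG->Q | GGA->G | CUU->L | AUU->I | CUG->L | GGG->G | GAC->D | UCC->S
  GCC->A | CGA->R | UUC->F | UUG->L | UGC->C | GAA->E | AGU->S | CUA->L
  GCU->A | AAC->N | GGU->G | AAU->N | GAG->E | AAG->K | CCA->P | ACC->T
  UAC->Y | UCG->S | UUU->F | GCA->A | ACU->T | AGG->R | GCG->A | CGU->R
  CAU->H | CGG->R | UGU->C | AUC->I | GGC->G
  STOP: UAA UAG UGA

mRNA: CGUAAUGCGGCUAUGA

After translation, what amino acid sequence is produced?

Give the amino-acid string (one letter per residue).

start AUG at pos 4
pos 4: AUG -> M; peptide=M
pos 7: CGG -> R; peptide=MR
pos 10: CUA -> L; peptide=MRL
pos 13: UGA -> STOP

Answer: MRL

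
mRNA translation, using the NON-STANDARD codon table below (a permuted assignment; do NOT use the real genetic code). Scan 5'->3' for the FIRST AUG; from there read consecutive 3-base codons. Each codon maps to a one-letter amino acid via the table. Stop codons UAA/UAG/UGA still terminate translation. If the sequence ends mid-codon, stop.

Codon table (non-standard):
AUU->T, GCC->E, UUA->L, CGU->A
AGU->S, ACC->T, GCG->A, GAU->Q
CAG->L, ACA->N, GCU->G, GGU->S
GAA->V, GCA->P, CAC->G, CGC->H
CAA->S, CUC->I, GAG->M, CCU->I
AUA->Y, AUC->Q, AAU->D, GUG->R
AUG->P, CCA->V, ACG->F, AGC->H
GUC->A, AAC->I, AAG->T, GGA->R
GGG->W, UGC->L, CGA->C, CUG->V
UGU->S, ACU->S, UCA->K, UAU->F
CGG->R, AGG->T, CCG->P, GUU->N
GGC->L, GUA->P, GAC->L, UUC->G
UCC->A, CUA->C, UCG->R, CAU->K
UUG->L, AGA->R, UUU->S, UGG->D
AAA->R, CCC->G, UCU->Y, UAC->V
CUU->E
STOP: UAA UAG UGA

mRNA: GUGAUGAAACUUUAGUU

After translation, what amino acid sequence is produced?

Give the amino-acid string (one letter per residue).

start AUG at pos 3
pos 3: AUG -> P; peptide=P
pos 6: AAA -> R; peptide=PR
pos 9: CUU -> E; peptide=PRE
pos 12: UAG -> STOP

Answer: PRE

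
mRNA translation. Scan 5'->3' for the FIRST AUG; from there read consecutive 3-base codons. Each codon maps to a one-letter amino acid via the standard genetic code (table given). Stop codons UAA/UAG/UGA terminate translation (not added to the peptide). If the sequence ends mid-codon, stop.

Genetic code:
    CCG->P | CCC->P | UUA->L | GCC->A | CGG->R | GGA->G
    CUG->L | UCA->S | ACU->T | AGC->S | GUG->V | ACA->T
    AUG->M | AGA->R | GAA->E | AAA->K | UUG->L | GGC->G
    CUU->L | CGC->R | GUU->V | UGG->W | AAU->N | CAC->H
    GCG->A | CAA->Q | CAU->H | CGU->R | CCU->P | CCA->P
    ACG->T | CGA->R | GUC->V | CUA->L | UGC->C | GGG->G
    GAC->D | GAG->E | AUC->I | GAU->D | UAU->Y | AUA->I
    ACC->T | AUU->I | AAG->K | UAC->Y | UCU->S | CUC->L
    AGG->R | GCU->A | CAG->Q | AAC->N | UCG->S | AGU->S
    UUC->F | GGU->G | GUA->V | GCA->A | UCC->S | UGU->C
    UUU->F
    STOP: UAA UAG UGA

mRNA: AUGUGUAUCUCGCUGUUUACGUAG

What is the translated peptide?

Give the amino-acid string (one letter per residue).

Answer: MCISLFT

Derivation:
start AUG at pos 0
pos 0: AUG -> M; peptide=M
pos 3: UGU -> C; peptide=MC
pos 6: AUC -> I; peptide=MCI
pos 9: UCG -> S; peptide=MCIS
pos 12: CUG -> L; peptide=MCISL
pos 15: UUU -> F; peptide=MCISLF
pos 18: ACG -> T; peptide=MCISLFT
pos 21: UAG -> STOP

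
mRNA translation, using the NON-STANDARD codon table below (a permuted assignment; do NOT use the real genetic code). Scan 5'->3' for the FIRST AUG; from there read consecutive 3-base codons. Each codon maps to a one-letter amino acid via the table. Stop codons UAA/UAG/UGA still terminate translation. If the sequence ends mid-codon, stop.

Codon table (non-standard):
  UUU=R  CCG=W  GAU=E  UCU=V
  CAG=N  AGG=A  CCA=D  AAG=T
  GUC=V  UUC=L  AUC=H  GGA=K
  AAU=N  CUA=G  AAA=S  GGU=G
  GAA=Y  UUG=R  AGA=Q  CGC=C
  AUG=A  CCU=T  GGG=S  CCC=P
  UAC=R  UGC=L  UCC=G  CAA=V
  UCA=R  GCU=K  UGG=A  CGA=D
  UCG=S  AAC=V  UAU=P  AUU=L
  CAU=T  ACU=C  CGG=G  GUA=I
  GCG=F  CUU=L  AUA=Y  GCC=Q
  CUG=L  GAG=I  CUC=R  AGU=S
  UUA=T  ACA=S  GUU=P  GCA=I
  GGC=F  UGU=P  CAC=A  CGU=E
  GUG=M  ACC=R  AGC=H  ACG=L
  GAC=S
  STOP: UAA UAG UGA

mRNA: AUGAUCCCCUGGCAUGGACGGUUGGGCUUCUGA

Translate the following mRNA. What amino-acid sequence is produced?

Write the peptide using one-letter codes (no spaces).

Answer: AHPATKGRFL

Derivation:
start AUG at pos 0
pos 0: AUG -> A; peptide=A
pos 3: AUC -> H; peptide=AH
pos 6: CCC -> P; peptide=AHP
pos 9: UGG -> A; peptide=AHPA
pos 12: CAU -> T; peptide=AHPAT
pos 15: GGA -> K; peptide=AHPATK
pos 18: CGG -> G; peptide=AHPATKG
pos 21: UUG -> R; peptide=AHPATKGR
pos 24: GGC -> F; peptide=AHPATKGRF
pos 27: UUC -> L; peptide=AHPATKGRFL
pos 30: UGA -> STOP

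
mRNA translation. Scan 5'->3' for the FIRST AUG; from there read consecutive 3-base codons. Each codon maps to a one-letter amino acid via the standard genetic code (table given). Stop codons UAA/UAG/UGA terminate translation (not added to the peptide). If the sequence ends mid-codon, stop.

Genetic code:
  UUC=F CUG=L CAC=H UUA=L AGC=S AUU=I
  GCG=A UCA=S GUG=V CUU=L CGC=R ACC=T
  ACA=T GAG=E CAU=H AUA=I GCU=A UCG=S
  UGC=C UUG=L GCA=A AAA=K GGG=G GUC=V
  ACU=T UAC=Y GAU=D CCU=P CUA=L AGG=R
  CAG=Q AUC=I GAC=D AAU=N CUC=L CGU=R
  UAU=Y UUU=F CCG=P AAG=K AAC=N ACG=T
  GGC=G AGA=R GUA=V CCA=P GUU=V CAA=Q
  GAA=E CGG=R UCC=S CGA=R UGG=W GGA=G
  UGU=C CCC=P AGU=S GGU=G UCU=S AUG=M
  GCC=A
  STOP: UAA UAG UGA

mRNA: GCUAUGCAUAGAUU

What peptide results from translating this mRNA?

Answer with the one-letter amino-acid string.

Answer: MHR

Derivation:
start AUG at pos 3
pos 3: AUG -> M; peptide=M
pos 6: CAU -> H; peptide=MH
pos 9: AGA -> R; peptide=MHR
pos 12: only 2 nt remain (<3), stop (end of mRNA)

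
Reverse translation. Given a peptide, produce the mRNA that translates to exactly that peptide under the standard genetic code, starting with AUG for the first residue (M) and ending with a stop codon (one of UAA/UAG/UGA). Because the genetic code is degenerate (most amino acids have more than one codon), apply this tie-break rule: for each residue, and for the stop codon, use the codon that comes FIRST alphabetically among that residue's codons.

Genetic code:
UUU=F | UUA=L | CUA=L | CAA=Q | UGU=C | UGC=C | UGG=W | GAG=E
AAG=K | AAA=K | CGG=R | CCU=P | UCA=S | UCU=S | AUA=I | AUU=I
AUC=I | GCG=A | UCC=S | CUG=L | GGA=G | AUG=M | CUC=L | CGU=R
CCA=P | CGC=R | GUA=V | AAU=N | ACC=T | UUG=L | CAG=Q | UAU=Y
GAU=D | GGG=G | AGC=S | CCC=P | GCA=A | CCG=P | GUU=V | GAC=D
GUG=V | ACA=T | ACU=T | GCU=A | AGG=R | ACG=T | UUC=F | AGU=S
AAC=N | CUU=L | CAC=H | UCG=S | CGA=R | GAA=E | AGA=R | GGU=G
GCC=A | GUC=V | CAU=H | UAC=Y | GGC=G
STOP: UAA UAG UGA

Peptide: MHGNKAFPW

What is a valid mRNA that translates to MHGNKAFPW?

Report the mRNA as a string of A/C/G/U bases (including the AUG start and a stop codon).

residue 1: M -> AUG (start codon)
residue 2: H codons sorted = CAC,CAU -> pick first = CAC
residue 3: G codons sorted = GGA,GGC,GGG,GGU -> pick first = GGA
residue 4: N codons sorted = AAC,AAU -> pick first = AAC
residue 5: K codons sorted = AAA,AAG -> pick first = AAA
residue 6: A codons sorted = GCA,GCC,GCG,GCU -> pick first = GCA
residue 7: F codons sorted = UUC,UUU -> pick first = UUC
residue 8: P codons sorted = CCA,CCC,CCG,CCU -> pick first = CCA
residue 9: W -> UGG (only codon)
terminator: stop codons sorted = UAA,UAG,UGA -> pick first = UAA

Answer: mRNA: AUGCACGGAAACAAAGCAUUCCCAUGGUAA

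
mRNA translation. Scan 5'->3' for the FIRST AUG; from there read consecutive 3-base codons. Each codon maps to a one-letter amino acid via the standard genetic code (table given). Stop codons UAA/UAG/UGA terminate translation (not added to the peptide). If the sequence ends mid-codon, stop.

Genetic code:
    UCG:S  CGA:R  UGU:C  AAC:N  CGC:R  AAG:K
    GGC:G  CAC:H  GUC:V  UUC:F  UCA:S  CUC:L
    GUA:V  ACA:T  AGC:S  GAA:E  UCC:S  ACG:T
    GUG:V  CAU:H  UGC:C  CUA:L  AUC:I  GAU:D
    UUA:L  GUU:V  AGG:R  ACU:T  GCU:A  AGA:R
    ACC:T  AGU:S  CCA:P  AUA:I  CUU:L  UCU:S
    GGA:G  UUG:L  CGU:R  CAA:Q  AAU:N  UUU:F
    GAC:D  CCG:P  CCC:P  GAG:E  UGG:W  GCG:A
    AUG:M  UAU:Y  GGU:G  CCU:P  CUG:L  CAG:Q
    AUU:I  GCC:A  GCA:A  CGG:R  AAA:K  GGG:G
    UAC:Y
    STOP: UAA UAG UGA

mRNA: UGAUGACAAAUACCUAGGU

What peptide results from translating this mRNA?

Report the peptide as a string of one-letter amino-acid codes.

Answer: MTNT

Derivation:
start AUG at pos 2
pos 2: AUG -> M; peptide=M
pos 5: ACA -> T; peptide=MT
pos 8: AAU -> N; peptide=MTN
pos 11: ACC -> T; peptide=MTNT
pos 14: UAG -> STOP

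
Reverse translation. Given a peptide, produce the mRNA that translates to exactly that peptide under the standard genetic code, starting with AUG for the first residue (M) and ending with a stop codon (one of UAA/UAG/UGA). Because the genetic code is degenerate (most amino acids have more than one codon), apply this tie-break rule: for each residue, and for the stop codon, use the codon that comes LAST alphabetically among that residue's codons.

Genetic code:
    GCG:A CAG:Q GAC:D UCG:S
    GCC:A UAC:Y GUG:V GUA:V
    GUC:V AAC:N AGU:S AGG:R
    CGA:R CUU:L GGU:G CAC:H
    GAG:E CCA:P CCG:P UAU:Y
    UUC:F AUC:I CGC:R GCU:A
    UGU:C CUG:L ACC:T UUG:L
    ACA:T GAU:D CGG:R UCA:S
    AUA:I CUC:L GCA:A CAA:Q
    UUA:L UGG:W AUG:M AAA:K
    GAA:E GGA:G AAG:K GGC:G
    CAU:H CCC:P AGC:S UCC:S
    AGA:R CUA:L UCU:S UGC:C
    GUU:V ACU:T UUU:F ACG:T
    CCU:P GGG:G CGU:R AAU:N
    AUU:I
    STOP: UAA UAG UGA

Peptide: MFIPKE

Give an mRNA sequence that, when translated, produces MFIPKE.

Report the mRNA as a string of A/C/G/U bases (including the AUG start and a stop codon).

residue 1: M -> AUG (start codon)
residue 2: F codons sorted = UUC,UUU -> pick last = UUU
residue 3: I codons sorted = AUA,AUC,AUU -> pick last = AUU
residue 4: P codons sorted = CCA,CCC,CCG,CCU -> pick last = CCU
residue 5: K codons sorted = AAA,AAG -> pick last = AAG
residue 6: E codons sorted = GAA,GAG -> pick last = GAG
terminator: stop codons sorted = UAA,UAG,UGA -> pick last = UGA

Answer: mRNA: AUGUUUAUUCCUAAGGAGUGA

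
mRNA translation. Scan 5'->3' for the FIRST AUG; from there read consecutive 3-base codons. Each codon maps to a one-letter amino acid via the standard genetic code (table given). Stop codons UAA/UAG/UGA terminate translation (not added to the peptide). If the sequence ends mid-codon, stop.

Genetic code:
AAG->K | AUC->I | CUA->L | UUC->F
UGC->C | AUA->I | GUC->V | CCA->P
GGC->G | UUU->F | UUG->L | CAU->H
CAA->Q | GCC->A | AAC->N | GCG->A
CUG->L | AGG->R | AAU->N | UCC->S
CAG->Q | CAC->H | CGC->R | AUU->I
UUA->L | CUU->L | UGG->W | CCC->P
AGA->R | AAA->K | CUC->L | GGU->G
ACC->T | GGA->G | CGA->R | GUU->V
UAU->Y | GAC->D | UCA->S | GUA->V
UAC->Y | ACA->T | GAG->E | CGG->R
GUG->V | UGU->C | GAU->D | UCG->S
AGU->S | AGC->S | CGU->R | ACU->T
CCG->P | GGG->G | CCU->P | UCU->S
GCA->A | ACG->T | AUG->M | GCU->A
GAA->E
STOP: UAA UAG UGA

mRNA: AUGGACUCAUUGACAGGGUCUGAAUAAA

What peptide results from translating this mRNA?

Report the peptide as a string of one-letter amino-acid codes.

Answer: MDSLTGSE

Derivation:
start AUG at pos 0
pos 0: AUG -> M; peptide=M
pos 3: GAC -> D; peptide=MD
pos 6: UCA -> S; peptide=MDS
pos 9: UUG -> L; peptide=MDSL
pos 12: ACA -> T; peptide=MDSLT
pos 15: GGG -> G; peptide=MDSLTG
pos 18: UCU -> S; peptide=MDSLTGS
pos 21: GAA -> E; peptide=MDSLTGSE
pos 24: UAA -> STOP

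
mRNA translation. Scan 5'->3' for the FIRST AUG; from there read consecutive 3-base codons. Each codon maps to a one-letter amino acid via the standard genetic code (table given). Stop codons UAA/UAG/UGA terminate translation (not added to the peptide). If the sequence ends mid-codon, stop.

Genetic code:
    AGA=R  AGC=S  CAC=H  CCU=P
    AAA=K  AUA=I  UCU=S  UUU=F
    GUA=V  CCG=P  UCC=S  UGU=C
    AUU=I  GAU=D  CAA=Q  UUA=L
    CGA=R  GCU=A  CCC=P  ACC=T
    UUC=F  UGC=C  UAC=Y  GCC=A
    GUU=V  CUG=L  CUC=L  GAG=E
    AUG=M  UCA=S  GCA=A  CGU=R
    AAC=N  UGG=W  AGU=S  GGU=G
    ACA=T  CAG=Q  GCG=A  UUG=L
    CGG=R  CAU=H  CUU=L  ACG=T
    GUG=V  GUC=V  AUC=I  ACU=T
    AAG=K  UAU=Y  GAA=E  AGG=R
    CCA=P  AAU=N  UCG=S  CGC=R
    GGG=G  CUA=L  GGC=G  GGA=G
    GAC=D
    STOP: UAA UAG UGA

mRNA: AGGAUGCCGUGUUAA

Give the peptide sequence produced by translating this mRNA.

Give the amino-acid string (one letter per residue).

start AUG at pos 3
pos 3: AUG -> M; peptide=M
pos 6: CCG -> P; peptide=MP
pos 9: UGU -> C; peptide=MPC
pos 12: UAA -> STOP

Answer: MPC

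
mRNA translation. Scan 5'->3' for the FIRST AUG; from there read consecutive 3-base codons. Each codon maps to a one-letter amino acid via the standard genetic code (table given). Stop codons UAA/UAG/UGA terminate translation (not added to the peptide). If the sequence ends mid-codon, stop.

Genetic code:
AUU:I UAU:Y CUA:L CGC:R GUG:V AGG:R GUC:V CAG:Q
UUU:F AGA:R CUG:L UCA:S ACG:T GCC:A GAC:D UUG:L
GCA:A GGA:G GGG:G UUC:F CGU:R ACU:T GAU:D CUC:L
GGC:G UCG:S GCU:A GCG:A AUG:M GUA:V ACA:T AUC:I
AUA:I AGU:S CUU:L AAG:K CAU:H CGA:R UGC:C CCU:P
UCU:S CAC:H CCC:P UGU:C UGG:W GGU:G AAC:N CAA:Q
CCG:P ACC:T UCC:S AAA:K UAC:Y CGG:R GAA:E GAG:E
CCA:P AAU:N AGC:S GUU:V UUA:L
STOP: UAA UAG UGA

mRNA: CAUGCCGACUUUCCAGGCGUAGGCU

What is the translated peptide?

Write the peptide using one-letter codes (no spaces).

start AUG at pos 1
pos 1: AUG -> M; peptide=M
pos 4: CCG -> P; peptide=MP
pos 7: ACU -> T; peptide=MPT
pos 10: UUC -> F; peptide=MPTF
pos 13: CAG -> Q; peptide=MPTFQ
pos 16: GCG -> A; peptide=MPTFQA
pos 19: UAG -> STOP

Answer: MPTFQA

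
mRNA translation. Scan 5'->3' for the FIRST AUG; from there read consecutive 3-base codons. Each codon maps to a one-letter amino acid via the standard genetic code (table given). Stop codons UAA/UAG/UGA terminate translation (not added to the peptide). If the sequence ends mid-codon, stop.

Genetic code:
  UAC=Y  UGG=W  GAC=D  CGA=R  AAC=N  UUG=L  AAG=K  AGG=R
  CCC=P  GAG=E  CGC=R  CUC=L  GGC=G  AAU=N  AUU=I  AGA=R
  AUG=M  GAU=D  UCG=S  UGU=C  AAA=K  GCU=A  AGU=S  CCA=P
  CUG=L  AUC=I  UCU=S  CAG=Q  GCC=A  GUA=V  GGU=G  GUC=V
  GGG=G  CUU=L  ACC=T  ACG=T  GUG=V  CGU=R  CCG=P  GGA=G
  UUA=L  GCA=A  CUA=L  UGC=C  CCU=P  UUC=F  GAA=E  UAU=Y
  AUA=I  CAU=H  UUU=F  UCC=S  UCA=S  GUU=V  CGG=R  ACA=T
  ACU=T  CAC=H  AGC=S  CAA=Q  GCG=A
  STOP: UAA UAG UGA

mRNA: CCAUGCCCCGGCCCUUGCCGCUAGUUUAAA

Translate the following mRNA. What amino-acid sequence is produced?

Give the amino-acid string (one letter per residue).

Answer: MPRPLPLV

Derivation:
start AUG at pos 2
pos 2: AUG -> M; peptide=M
pos 5: CCC -> P; peptide=MP
pos 8: CGG -> R; peptide=MPR
pos 11: CCC -> P; peptide=MPRP
pos 14: UUG -> L; peptide=MPRPL
pos 17: CCG -> P; peptide=MPRPLP
pos 20: CUA -> L; peptide=MPRPLPL
pos 23: GUU -> V; peptide=MPRPLPLV
pos 26: UAA -> STOP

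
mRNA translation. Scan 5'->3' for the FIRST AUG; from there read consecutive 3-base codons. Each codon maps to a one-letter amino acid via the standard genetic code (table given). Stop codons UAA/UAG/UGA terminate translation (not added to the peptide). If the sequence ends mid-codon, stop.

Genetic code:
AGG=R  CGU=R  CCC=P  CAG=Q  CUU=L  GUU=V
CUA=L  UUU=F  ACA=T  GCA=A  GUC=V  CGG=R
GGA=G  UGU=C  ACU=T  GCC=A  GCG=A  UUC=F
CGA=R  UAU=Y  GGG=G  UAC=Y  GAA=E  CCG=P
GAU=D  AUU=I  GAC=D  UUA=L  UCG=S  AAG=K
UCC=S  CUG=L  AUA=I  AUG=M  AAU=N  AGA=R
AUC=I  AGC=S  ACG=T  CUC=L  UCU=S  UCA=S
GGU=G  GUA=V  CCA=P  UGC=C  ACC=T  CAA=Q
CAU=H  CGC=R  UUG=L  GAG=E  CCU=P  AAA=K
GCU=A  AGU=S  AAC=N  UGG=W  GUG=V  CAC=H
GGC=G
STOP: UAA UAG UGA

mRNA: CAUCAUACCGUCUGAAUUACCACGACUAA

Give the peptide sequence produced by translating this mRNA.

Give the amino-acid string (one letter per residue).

no AUG start codon found

Answer: (empty: no AUG start codon)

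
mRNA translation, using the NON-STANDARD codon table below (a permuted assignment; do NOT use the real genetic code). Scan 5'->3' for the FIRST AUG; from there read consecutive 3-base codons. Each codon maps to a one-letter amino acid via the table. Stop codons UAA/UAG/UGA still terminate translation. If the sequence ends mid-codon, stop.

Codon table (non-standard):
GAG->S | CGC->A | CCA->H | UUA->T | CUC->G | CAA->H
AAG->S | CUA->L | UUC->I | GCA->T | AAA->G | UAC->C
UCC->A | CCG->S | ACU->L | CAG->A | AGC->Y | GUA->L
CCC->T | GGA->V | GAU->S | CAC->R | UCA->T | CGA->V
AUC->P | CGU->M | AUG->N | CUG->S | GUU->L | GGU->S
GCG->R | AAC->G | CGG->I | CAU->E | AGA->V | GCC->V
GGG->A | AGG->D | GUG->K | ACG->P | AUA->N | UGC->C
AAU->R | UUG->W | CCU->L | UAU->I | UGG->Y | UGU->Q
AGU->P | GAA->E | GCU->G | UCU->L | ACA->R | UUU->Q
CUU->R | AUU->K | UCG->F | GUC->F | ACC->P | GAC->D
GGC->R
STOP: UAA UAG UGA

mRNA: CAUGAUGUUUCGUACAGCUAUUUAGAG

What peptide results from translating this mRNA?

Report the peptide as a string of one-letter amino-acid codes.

start AUG at pos 1
pos 1: AUG -> N; peptide=N
pos 4: AUG -> N; peptide=NN
pos 7: UUU -> Q; peptide=NNQ
pos 10: CGU -> M; peptide=NNQM
pos 13: ACA -> R; peptide=NNQMR
pos 16: GCU -> G; peptide=NNQMRG
pos 19: AUU -> K; peptide=NNQMRGK
pos 22: UAG -> STOP

Answer: NNQMRGK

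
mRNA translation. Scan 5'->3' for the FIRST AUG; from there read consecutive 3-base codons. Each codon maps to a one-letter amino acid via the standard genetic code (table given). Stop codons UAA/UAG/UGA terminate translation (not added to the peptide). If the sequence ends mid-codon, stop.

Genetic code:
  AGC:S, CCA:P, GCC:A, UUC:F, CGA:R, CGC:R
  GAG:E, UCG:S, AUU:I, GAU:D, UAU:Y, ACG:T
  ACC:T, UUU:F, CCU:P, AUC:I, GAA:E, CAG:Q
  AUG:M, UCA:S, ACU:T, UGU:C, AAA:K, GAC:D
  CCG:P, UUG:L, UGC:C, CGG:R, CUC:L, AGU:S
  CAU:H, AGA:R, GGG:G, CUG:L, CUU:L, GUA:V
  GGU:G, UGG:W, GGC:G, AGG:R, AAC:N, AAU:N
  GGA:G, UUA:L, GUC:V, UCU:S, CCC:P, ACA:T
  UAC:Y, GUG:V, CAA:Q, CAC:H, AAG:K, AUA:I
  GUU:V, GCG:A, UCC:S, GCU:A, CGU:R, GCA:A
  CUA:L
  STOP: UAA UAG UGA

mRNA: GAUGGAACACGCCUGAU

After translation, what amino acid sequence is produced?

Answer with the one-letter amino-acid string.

Answer: MEHA

Derivation:
start AUG at pos 1
pos 1: AUG -> M; peptide=M
pos 4: GAA -> E; peptide=ME
pos 7: CAC -> H; peptide=MEH
pos 10: GCC -> A; peptide=MEHA
pos 13: UGA -> STOP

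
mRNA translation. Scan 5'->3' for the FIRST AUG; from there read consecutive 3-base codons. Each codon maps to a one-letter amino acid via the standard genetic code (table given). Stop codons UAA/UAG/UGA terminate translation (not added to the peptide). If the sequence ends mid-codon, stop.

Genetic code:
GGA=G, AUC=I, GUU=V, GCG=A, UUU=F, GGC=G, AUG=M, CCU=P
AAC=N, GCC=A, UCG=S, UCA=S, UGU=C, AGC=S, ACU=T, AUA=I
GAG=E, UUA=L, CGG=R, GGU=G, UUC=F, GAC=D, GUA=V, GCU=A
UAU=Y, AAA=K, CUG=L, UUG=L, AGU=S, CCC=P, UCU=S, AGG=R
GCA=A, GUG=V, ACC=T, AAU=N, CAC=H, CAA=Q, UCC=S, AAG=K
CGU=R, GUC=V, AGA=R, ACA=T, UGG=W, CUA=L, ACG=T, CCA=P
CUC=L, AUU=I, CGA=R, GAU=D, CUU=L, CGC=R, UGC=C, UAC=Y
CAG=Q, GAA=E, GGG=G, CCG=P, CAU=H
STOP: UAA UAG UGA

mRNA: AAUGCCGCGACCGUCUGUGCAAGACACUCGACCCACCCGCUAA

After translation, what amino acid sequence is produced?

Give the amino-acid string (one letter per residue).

start AUG at pos 1
pos 1: AUG -> M; peptide=M
pos 4: CCG -> P; peptide=MP
pos 7: CGA -> R; peptide=MPR
pos 10: CCG -> P; peptide=MPRP
pos 13: UCU -> S; peptide=MPRPS
pos 16: GUG -> V; peptide=MPRPSV
pos 19: CAA -> Q; peptide=MPRPSVQ
pos 22: GAC -> D; peptide=MPRPSVQD
pos 25: ACU -> T; peptide=MPRPSVQDT
pos 28: CGA -> R; peptide=MPRPSVQDTR
pos 31: CCC -> P; peptide=MPRPSVQDTRP
pos 34: ACC -> T; peptide=MPRPSVQDTRPT
pos 37: CGC -> R; peptide=MPRPSVQDTRPTR
pos 40: UAA -> STOP

Answer: MPRPSVQDTRPTR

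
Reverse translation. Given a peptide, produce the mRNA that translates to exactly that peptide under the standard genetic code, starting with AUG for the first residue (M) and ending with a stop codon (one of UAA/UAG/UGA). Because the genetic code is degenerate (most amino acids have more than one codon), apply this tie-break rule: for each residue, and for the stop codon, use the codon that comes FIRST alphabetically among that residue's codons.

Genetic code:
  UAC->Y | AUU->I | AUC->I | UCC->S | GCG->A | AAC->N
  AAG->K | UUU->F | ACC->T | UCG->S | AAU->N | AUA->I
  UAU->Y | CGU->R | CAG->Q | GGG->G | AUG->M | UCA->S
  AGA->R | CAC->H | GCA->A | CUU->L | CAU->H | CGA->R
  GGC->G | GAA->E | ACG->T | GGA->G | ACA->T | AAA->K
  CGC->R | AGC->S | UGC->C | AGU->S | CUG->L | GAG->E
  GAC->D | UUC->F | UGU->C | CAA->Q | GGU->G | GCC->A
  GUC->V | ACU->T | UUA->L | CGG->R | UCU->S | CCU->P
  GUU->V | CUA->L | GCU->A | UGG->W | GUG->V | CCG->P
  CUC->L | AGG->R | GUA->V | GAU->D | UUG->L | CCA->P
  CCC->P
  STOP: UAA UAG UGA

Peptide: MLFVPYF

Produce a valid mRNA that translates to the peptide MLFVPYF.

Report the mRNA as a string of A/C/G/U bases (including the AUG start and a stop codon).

residue 1: M -> AUG (start codon)
residue 2: L codons sorted = CUA,CUC,CUG,CUU,UUA,UUG -> pick first = CUA
residue 3: F codons sorted = UUC,UUU -> pick first = UUC
residue 4: V codons sorted = GUA,GUC,GUG,GUU -> pick first = GUA
residue 5: P codons sorted = CCA,CCC,CCG,CCU -> pick first = CCA
residue 6: Y codons sorted = UAC,UAU -> pick first = UAC
residue 7: F codons sorted = UUC,UUU -> pick first = UUC
terminator: stop codons sorted = UAA,UAG,UGA -> pick first = UAA

Answer: mRNA: AUGCUAUUCGUACCAUACUUCUAA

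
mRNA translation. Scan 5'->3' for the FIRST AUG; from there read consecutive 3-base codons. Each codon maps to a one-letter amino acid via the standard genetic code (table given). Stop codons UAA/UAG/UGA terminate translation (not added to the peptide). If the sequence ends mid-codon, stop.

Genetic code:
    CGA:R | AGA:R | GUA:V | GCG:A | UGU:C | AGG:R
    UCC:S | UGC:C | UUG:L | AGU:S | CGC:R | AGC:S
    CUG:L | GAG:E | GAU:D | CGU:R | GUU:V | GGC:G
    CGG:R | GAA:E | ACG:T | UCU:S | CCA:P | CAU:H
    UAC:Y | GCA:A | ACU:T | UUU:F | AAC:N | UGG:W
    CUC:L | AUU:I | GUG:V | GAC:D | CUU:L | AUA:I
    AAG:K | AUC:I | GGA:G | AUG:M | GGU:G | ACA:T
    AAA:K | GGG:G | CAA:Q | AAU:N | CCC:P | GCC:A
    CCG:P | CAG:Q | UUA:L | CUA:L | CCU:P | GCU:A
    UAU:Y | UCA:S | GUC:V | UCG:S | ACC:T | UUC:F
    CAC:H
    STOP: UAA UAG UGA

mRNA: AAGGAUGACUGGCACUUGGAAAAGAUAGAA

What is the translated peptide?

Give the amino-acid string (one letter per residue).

start AUG at pos 4
pos 4: AUG -> M; peptide=M
pos 7: ACU -> T; peptide=MT
pos 10: GGC -> G; peptide=MTG
pos 13: ACU -> T; peptide=MTGT
pos 16: UGG -> W; peptide=MTGTW
pos 19: AAA -> K; peptide=MTGTWK
pos 22: AGA -> R; peptide=MTGTWKR
pos 25: UAG -> STOP

Answer: MTGTWKR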